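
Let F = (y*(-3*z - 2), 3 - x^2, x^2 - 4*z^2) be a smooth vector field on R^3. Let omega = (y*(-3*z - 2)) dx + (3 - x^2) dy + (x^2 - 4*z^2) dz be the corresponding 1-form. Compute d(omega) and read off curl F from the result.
d(omega) = (0) dy ∧ dz + (-2*x - 3*y) dz ∧ dx + (-2*x + 3*z + 2) dx ∧ dy; curl F = (0, -2*x - 3*y, -2*x + 3*z + 2)

d omega = sum_{i<j} (∂f_j/∂x_i - ∂f_i/∂x_j) dx_i ∧ dx_j. Under the identification (dy ∧ dz, dz ∧ dx, dx ∧ dy) ↔ (e_x, e_y, e_z), the coefficients are exactly the components of curl F. Compute:
  ∂R/∂y - ∂Q/∂z = (0) - (0) = 0
  ∂P/∂z - ∂R/∂x = (-3*y) - (2*x) = -2*x - 3*y
  ∂Q/∂x - ∂P/∂y = (-2*x) - (-3*z - 2) = -2*x + 3*z + 2.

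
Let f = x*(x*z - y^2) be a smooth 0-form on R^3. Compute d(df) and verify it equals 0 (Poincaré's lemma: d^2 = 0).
d(df) = 0

Step 1: df = sum_i (∂f/∂x_i) dx_i = (2*x*z - y^2) dx + (-2*x*y) dy + (x^2) dz.
Step 2: Apply d again. Using the 1-form formula, the coefficient of dx ∧ dy in d(df) is ∂^2 f/∂x ∂y - ∂^2 f/∂y ∂x = (-2*y) - (-2*y) = 0 (equality of mixed partials for smooth f).
Similarly for dx ∧ dz and dy ∧ dz — all coefficients vanish. So d(df) = 0.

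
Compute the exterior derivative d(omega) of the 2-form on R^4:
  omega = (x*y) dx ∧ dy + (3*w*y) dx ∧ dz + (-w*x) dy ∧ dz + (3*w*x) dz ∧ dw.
d(omega) = (-4*w) dx ∧ dy ∧ dz + (3*w + 3*y) dx ∧ dz ∧ dw + (-x) dy ∧ dz ∧ dw

For a 2-form omega = sum_{i<j} g_{ij} dx_i ∧ dx_j, the exterior derivative is
  d(omega) = sum_{i<j} d(g_{ij}) ∧ dx_i ∧ dx_j = sum_{i<j, k} (∂g_{ij}/∂x_k) dx_k ∧ dx_i ∧ dx_j.
Expand each term, using dx_k ∧ dx_i ∧ dx_j = sgn(permutation) dx_{(a)} ∧ dx_{(b)} ∧ dx_{(c)} with (a < b < c) sorted:
  d(3*w*y) includes (∂/∂y)(3*w*y) dy = (3*w) dy, which multiplied by dx ∧ dz gives (-3*w) dx ∧ dy ∧ dz
  d(3*w*y) includes (∂/∂w)(3*w*y) dw = (3*y) dw, which multiplied by dx ∧ dz gives (3*y) dx ∧ dz ∧ dw
  d(-w*x) includes (∂/∂x)(-w*x) dx = (-w) dx, which multiplied by dy ∧ dz gives (-w) dx ∧ dy ∧ dz
  d(-w*x) includes (∂/∂w)(-w*x) dw = (-x) dw, which multiplied by dy ∧ dz gives (-x) dy ∧ dz ∧ dw
  d(3*w*x) includes (∂/∂x)(3*w*x) dx = (3*w) dx, which multiplied by dz ∧ dw gives (3*w) dx ∧ dz ∧ dw
Collecting like 3-forms: d(omega) = (-4*w) dx ∧ dy ∧ dz + (3*w + 3*y) dx ∧ dz ∧ dw + (-x) dy ∧ dz ∧ dw.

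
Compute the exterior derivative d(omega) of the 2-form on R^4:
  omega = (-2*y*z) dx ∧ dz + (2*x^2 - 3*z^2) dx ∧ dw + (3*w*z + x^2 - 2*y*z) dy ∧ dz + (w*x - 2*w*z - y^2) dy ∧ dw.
d(omega) = (2*x + 2*z) dx ∧ dy ∧ dz + (6*z) dx ∧ dz ∧ dw + (2*w + 3*z) dy ∧ dz ∧ dw + (w) dx ∧ dy ∧ dw

For a 2-form omega = sum_{i<j} g_{ij} dx_i ∧ dx_j, the exterior derivative is
  d(omega) = sum_{i<j} d(g_{ij}) ∧ dx_i ∧ dx_j = sum_{i<j, k} (∂g_{ij}/∂x_k) dx_k ∧ dx_i ∧ dx_j.
Expand each term, using dx_k ∧ dx_i ∧ dx_j = sgn(permutation) dx_{(a)} ∧ dx_{(b)} ∧ dx_{(c)} with (a < b < c) sorted:
  d(-2*y*z) includes (∂/∂y)(-2*y*z) dy = (-2*z) dy, which multiplied by dx ∧ dz gives (2*z) dx ∧ dy ∧ dz
  d(2*x^2 - 3*z^2) includes (∂/∂z)(2*x^2 - 3*z^2) dz = (-6*z) dz, which multiplied by dx ∧ dw gives (6*z) dx ∧ dz ∧ dw
  d(3*w*z + x^2 - 2*y*z) includes (∂/∂x)(3*w*z + x^2 - 2*y*z) dx = (2*x) dx, which multiplied by dy ∧ dz gives (2*x) dx ∧ dy ∧ dz
  d(3*w*z + x^2 - 2*y*z) includes (∂/∂w)(3*w*z + x^2 - 2*y*z) dw = (3*z) dw, which multiplied by dy ∧ dz gives (3*z) dy ∧ dz ∧ dw
  d(w*x - 2*w*z - y^2) includes (∂/∂x)(w*x - 2*w*z - y^2) dx = (w) dx, which multiplied by dy ∧ dw gives (w) dx ∧ dy ∧ dw
  d(w*x - 2*w*z - y^2) includes (∂/∂z)(w*x - 2*w*z - y^2) dz = (-2*w) dz, which multiplied by dy ∧ dw gives (2*w) dy ∧ dz ∧ dw
Collecting like 3-forms: d(omega) = (2*x + 2*z) dx ∧ dy ∧ dz + (6*z) dx ∧ dz ∧ dw + (2*w + 3*z) dy ∧ dz ∧ dw + (w) dx ∧ dy ∧ dw.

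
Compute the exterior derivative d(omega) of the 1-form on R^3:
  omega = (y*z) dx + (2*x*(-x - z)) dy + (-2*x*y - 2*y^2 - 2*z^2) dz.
d(omega) = (-4*x - 3*z) dx ∧ dy + (-3*y) dx ∧ dz + (-4*y) dy ∧ dz

For a 1-form omega = sum_i f_i dx_i, the exterior derivative is
  d(omega) = sum_{i < j} (∂f_j/∂x_i - ∂f_i/∂x_j) dx_i ∧ dx_j.
  coefficient of dx ∧ dy: ∂f_2/∂x - ∂f_1/∂y = ∂(2*x*(-x - z))/∂x - ∂(y*z)/∂y = -4*x - 3*z
  coefficient of dx ∧ dz: ∂f_3/∂x - ∂f_1/∂z = ∂(-2*x*y - 2*y^2 - 2*z^2)/∂x - ∂(y*z)/∂z = -3*y
  coefficient of dy ∧ dz: ∂f_3/∂y - ∂f_2/∂z = ∂(-2*x*y - 2*y^2 - 2*z^2)/∂y - ∂(2*x*(-x - z))/∂z = -4*y
Assembling: d(omega) = (-4*x - 3*z) dx ∧ dy + (-3*y) dx ∧ dz + (-4*y) dy ∧ dz.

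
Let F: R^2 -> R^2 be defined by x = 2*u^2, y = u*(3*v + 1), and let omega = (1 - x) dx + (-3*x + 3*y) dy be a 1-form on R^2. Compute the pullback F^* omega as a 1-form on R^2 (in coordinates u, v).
F^* omega = (u*(-8*u^2 - 18*u*v - 6*u + 27*v^2 + 18*v + 7)) du + (u^2*(-18*u + 27*v + 9)) dv

Using F^*(f dg) = (f ∘ F) d(g ∘ F), substitute each coordinate x_i by F_i(u, v) in f_i, and replace dx_i by d F_i = (∂F_i/∂u) du + (∂F_i/∂v) dv.
  For the x component: f_1(F) = 1 - 2*u^2; d F_1 = (4*u) du + (0) dv
  For the y component: f_2(F) = 3*u*(-2*u + 3*v + 1); d F_2 = (3*v + 1) du + (3*u) dv
Combining and collecting du, dv coefficients:
  coeff of du: u*(-8*u^2 - 18*u*v - 6*u + 27*v^2 + 18*v + 7)
  coeff of dv: u^2*(-18*u + 27*v + 9)
F^* omega = (u*(-8*u^2 - 18*u*v - 6*u + 27*v^2 + 18*v + 7)) du + (u^2*(-18*u + 27*v + 9)) dv.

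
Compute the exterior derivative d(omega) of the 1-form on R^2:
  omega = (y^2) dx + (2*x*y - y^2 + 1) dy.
d(omega) = 0

For a 1-form omega = sum_i f_i dx_i, the exterior derivative is
  d(omega) = sum_{i < j} (∂f_j/∂x_i - ∂f_i/∂x_j) dx_i ∧ dx_j.

Assembling: d(omega) = 0.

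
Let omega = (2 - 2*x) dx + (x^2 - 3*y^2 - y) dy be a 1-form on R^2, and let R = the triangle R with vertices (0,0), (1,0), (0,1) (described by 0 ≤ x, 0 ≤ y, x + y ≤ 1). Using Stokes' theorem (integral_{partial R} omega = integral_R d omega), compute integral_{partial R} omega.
integral_(partial R) omega = 1/3

Stokes: integral_partial_R omega = integral_R d omega with d omega = (∂Q/∂x - ∂P/∂y) dx ∧ dy.
  ∂Q/∂x = 2*x
  ∂P/∂y = 0
  integrand = ∂Q/∂x - ∂P/∂y = 2*x.
Integrating over R: integral_0^1 integral_0^{1-x} (2*x) dy dx = 1/3.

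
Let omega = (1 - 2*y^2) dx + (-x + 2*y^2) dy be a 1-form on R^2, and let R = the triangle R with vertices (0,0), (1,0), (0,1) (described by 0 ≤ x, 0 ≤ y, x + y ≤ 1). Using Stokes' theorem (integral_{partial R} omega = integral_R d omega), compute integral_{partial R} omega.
integral_(partial R) omega = 1/6

Stokes: integral_partial_R omega = integral_R d omega with d omega = (∂Q/∂x - ∂P/∂y) dx ∧ dy.
  ∂Q/∂x = -1
  ∂P/∂y = -4*y
  integrand = ∂Q/∂x - ∂P/∂y = 4*y - 1.
Integrating over R: integral_0^1 integral_0^{1-x} (4*y - 1) dy dx = 1/6.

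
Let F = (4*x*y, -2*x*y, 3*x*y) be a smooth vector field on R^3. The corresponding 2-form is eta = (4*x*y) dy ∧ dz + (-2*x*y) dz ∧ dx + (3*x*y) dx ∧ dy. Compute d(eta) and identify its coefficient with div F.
d(eta) = (-2*x + 4*y) dx ∧ dy ∧ dz; div F = -2*x + 4*y

For a 2-form in R^3 of the form above, applying d gives a 3-form with coefficient ∂P/∂x + ∂Q/∂y + ∂R/∂z:
  ∂P/∂x = 4*y
  ∂Q/∂y = -2*x
  ∂R/∂z = 0
Sum = -2*x + 4*y, which is exactly div F.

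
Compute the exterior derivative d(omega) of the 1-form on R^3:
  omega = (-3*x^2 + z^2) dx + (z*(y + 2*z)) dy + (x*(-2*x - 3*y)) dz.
d(omega) = (-4*x - 3*y - 2*z) dx ∧ dz + (-3*x - y - 4*z) dy ∧ dz

For a 1-form omega = sum_i f_i dx_i, the exterior derivative is
  d(omega) = sum_{i < j} (∂f_j/∂x_i - ∂f_i/∂x_j) dx_i ∧ dx_j.
  coefficient of dx ∧ dz: ∂f_3/∂x - ∂f_1/∂z = ∂(x*(-2*x - 3*y))/∂x - ∂(-3*x^2 + z^2)/∂z = -4*x - 3*y - 2*z
  coefficient of dy ∧ dz: ∂f_3/∂y - ∂f_2/∂z = ∂(x*(-2*x - 3*y))/∂y - ∂(z*(y + 2*z))/∂z = -3*x - y - 4*z
Assembling: d(omega) = (-4*x - 3*y - 2*z) dx ∧ dz + (-3*x - y - 4*z) dy ∧ dz.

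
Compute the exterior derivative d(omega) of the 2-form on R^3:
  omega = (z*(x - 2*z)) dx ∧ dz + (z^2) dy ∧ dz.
d(omega) = 0

For a 2-form omega = sum_{i<j} g_{ij} dx_i ∧ dx_j, the exterior derivative is
  d(omega) = sum_{i<j} d(g_{ij}) ∧ dx_i ∧ dx_j = sum_{i<j, k} (∂g_{ij}/∂x_k) dx_k ∧ dx_i ∧ dx_j.
Expand each term, using dx_k ∧ dx_i ∧ dx_j = sgn(permutation) dx_{(a)} ∧ dx_{(b)} ∧ dx_{(c)} with (a < b < c) sorted:

Collecting like 3-forms: d(omega) = 0.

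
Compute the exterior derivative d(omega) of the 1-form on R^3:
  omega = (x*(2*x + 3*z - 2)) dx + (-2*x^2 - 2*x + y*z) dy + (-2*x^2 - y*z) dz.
d(omega) = (-4*x - 2) dx ∧ dy + (-7*x) dx ∧ dz + (-y - z) dy ∧ dz

For a 1-form omega = sum_i f_i dx_i, the exterior derivative is
  d(omega) = sum_{i < j} (∂f_j/∂x_i - ∂f_i/∂x_j) dx_i ∧ dx_j.
  coefficient of dx ∧ dy: ∂f_2/∂x - ∂f_1/∂y = ∂(-2*x^2 - 2*x + y*z)/∂x - ∂(x*(2*x + 3*z - 2))/∂y = -4*x - 2
  coefficient of dx ∧ dz: ∂f_3/∂x - ∂f_1/∂z = ∂(-2*x^2 - y*z)/∂x - ∂(x*(2*x + 3*z - 2))/∂z = -7*x
  coefficient of dy ∧ dz: ∂f_3/∂y - ∂f_2/∂z = ∂(-2*x^2 - y*z)/∂y - ∂(-2*x^2 - 2*x + y*z)/∂z = -y - z
Assembling: d(omega) = (-4*x - 2) dx ∧ dy + (-7*x) dx ∧ dz + (-y - z) dy ∧ dz.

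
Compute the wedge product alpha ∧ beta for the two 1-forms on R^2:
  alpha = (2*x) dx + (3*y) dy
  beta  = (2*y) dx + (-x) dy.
alpha ∧ beta = (-2*x^2 - 6*y^2) dx ∧ dy

Distribute the wedge, using dx_i ∧ dx_j = -dx_j ∧ dx_i and dx_i ∧ dx_i = 0. For each pair (i, j) with i < j, the coefficient of dx_i ∧ dx_j in alpha ∧ beta is (alpha_i * beta_j - alpha_j * beta_i). Collecting: alpha ∧ beta = (-2*x^2 - 6*y^2) dx ∧ dy.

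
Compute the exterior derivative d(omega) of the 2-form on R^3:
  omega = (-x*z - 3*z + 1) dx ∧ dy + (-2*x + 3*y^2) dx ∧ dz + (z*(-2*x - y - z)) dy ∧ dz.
d(omega) = (-x - 6*y - 2*z - 3) dx ∧ dy ∧ dz

For a 2-form omega = sum_{i<j} g_{ij} dx_i ∧ dx_j, the exterior derivative is
  d(omega) = sum_{i<j} d(g_{ij}) ∧ dx_i ∧ dx_j = sum_{i<j, k} (∂g_{ij}/∂x_k) dx_k ∧ dx_i ∧ dx_j.
Expand each term, using dx_k ∧ dx_i ∧ dx_j = sgn(permutation) dx_{(a)} ∧ dx_{(b)} ∧ dx_{(c)} with (a < b < c) sorted:
  d(-x*z - 3*z + 1) includes (∂/∂z)(-x*z - 3*z + 1) dz = (-x - 3) dz, which multiplied by dx ∧ dy gives (-x - 3) dx ∧ dy ∧ dz
  d(-2*x + 3*y^2) includes (∂/∂y)(-2*x + 3*y^2) dy = (6*y) dy, which multiplied by dx ∧ dz gives (-6*y) dx ∧ dy ∧ dz
  d(z*(-2*x - y - z)) includes (∂/∂x)(z*(-2*x - y - z)) dx = (-2*z) dx, which multiplied by dy ∧ dz gives (-2*z) dx ∧ dy ∧ dz
Collecting like 3-forms: d(omega) = (-x - 6*y - 2*z - 3) dx ∧ dy ∧ dz.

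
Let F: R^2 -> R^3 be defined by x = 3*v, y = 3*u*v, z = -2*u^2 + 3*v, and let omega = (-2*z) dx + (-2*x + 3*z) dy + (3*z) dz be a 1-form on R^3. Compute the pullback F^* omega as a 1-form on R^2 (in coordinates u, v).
F^* omega = (24*u^3 - 18*u^2*v - 36*u*v + 9*v^2) du + (-18*u^3 - 6*u^2 + 9*u*v + 9*v) dv

Using F^*(f dg) = (f ∘ F) d(g ∘ F), substitute each coordinate x_i by F_i(u, v) in f_i, and replace dx_i by d F_i = (∂F_i/∂u) du + (∂F_i/∂v) dv.
  For the x component: f_1(F) = 4*u^2 - 6*v; d F_1 = (0) du + (3) dv
  For the y component: f_2(F) = -6*u^2 + 3*v; d F_2 = (3*v) du + (3*u) dv
  For the z component: f_3(F) = -6*u^2 + 9*v; d F_3 = (-4*u) du + (3) dv
Combining and collecting du, dv coefficients:
  coeff of du: 24*u^3 - 18*u^2*v - 36*u*v + 9*v^2
  coeff of dv: -18*u^3 - 6*u^2 + 9*u*v + 9*v
F^* omega = (24*u^3 - 18*u^2*v - 36*u*v + 9*v^2) du + (-18*u^3 - 6*u^2 + 9*u*v + 9*v) dv.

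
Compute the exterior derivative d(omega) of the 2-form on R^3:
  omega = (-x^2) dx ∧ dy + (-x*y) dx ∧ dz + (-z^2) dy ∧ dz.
d(omega) = (x) dx ∧ dy ∧ dz

For a 2-form omega = sum_{i<j} g_{ij} dx_i ∧ dx_j, the exterior derivative is
  d(omega) = sum_{i<j} d(g_{ij}) ∧ dx_i ∧ dx_j = sum_{i<j, k} (∂g_{ij}/∂x_k) dx_k ∧ dx_i ∧ dx_j.
Expand each term, using dx_k ∧ dx_i ∧ dx_j = sgn(permutation) dx_{(a)} ∧ dx_{(b)} ∧ dx_{(c)} with (a < b < c) sorted:
  d(-x*y) includes (∂/∂y)(-x*y) dy = (-x) dy, which multiplied by dx ∧ dz gives (x) dx ∧ dy ∧ dz
Collecting like 3-forms: d(omega) = (x) dx ∧ dy ∧ dz.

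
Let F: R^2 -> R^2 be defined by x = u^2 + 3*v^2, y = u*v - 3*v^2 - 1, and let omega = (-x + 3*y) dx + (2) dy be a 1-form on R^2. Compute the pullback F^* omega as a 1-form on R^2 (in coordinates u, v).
F^* omega = (-2*u^3 + 6*u^2*v - 24*u*v^2 - 6*u + 2*v) du + (-6*u^2*v + 18*u*v^2 + 2*u - 72*v^3 - 30*v) dv

Using F^*(f dg) = (f ∘ F) d(g ∘ F), substitute each coordinate x_i by F_i(u, v) in f_i, and replace dx_i by d F_i = (∂F_i/∂u) du + (∂F_i/∂v) dv.
  For the x component: f_1(F) = -u^2 + 3*u*v - 12*v^2 - 3; d F_1 = (2*u) du + (6*v) dv
  For the y component: f_2(F) = 2; d F_2 = (v) du + (u - 6*v) dv
Combining and collecting du, dv coefficients:
  coeff of du: -2*u^3 + 6*u^2*v - 24*u*v^2 - 6*u + 2*v
  coeff of dv: -6*u^2*v + 18*u*v^2 + 2*u - 72*v^3 - 30*v
F^* omega = (-2*u^3 + 6*u^2*v - 24*u*v^2 - 6*u + 2*v) du + (-6*u^2*v + 18*u*v^2 + 2*u - 72*v^3 - 30*v) dv.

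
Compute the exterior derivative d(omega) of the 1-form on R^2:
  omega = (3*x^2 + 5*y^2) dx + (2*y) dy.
d(omega) = (-10*y) dx ∧ dy

For a 1-form omega = sum_i f_i dx_i, the exterior derivative is
  d(omega) = sum_{i < j} (∂f_j/∂x_i - ∂f_i/∂x_j) dx_i ∧ dx_j.
  coefficient of dx ∧ dy: ∂f_2/∂x - ∂f_1/∂y = ∂(2*y)/∂x - ∂(3*x^2 + 5*y^2)/∂y = -10*y
Assembling: d(omega) = (-10*y) dx ∧ dy.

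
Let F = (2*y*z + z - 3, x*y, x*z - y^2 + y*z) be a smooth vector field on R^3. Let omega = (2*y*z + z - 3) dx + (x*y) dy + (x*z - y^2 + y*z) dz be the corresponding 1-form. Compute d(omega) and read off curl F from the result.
d(omega) = (-2*y + z) dy ∧ dz + (2*y - z + 1) dz ∧ dx + (y - 2*z) dx ∧ dy; curl F = (-2*y + z, 2*y - z + 1, y - 2*z)

d omega = sum_{i<j} (∂f_j/∂x_i - ∂f_i/∂x_j) dx_i ∧ dx_j. Under the identification (dy ∧ dz, dz ∧ dx, dx ∧ dy) ↔ (e_x, e_y, e_z), the coefficients are exactly the components of curl F. Compute:
  ∂R/∂y - ∂Q/∂z = (-2*y + z) - (0) = -2*y + z
  ∂P/∂z - ∂R/∂x = (2*y + 1) - (z) = 2*y - z + 1
  ∂Q/∂x - ∂P/∂y = (y) - (2*z) = y - 2*z.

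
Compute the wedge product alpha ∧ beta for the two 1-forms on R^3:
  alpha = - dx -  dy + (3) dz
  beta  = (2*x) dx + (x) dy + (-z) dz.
alpha ∧ beta = (x) dx ∧ dy + (-6*x + z) dx ∧ dz + (-3*x + z) dy ∧ dz

Distribute the wedge, using dx_i ∧ dx_j = -dx_j ∧ dx_i and dx_i ∧ dx_i = 0. For each pair (i, j) with i < j, the coefficient of dx_i ∧ dx_j in alpha ∧ beta is (alpha_i * beta_j - alpha_j * beta_i). Collecting: alpha ∧ beta = (x) dx ∧ dy + (-6*x + z) dx ∧ dz + (-3*x + z) dy ∧ dz.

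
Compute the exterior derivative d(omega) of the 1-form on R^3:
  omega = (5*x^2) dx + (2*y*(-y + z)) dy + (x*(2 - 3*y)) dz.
d(omega) = (2 - 3*y) dx ∧ dz + (-3*x - 2*y) dy ∧ dz

For a 1-form omega = sum_i f_i dx_i, the exterior derivative is
  d(omega) = sum_{i < j} (∂f_j/∂x_i - ∂f_i/∂x_j) dx_i ∧ dx_j.
  coefficient of dx ∧ dz: ∂f_3/∂x - ∂f_1/∂z = ∂(x*(2 - 3*y))/∂x - ∂(5*x^2)/∂z = 2 - 3*y
  coefficient of dy ∧ dz: ∂f_3/∂y - ∂f_2/∂z = ∂(x*(2 - 3*y))/∂y - ∂(2*y*(-y + z))/∂z = -3*x - 2*y
Assembling: d(omega) = (2 - 3*y) dx ∧ dz + (-3*x - 2*y) dy ∧ dz.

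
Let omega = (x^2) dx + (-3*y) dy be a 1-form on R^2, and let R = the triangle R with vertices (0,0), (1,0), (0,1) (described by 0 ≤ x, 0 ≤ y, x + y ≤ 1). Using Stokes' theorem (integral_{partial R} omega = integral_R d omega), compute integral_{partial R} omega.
integral_(partial R) omega = 0

Stokes: integral_partial_R omega = integral_R d omega with d omega = (∂Q/∂x - ∂P/∂y) dx ∧ dy.
  ∂Q/∂x = 0
  ∂P/∂y = 0
  integrand = ∂Q/∂x - ∂P/∂y = 0.
Integrating over R: integral_0^1 integral_0^{1-x} (0) dy dx = 0.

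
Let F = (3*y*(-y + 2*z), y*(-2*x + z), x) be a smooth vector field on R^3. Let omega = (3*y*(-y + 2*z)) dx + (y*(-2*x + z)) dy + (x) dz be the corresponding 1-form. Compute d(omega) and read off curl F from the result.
d(omega) = (-y) dy ∧ dz + (6*y - 1) dz ∧ dx + (4*y - 6*z) dx ∧ dy; curl F = (-y, 6*y - 1, 4*y - 6*z)

d omega = sum_{i<j} (∂f_j/∂x_i - ∂f_i/∂x_j) dx_i ∧ dx_j. Under the identification (dy ∧ dz, dz ∧ dx, dx ∧ dy) ↔ (e_x, e_y, e_z), the coefficients are exactly the components of curl F. Compute:
  ∂R/∂y - ∂Q/∂z = (0) - (y) = -y
  ∂P/∂z - ∂R/∂x = (6*y) - (1) = 6*y - 1
  ∂Q/∂x - ∂P/∂y = (-2*y) - (-6*y + 6*z) = 4*y - 6*z.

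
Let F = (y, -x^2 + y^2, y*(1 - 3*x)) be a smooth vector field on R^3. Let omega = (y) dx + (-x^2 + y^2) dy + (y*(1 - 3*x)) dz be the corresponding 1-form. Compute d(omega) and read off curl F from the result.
d(omega) = (1 - 3*x) dy ∧ dz + (3*y) dz ∧ dx + (-2*x - 1) dx ∧ dy; curl F = (1 - 3*x, 3*y, -2*x - 1)

d omega = sum_{i<j} (∂f_j/∂x_i - ∂f_i/∂x_j) dx_i ∧ dx_j. Under the identification (dy ∧ dz, dz ∧ dx, dx ∧ dy) ↔ (e_x, e_y, e_z), the coefficients are exactly the components of curl F. Compute:
  ∂R/∂y - ∂Q/∂z = (1 - 3*x) - (0) = 1 - 3*x
  ∂P/∂z - ∂R/∂x = (0) - (-3*y) = 3*y
  ∂Q/∂x - ∂P/∂y = (-2*x) - (1) = -2*x - 1.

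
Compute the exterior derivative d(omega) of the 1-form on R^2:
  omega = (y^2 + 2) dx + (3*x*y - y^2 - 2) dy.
d(omega) = (y) dx ∧ dy

For a 1-form omega = sum_i f_i dx_i, the exterior derivative is
  d(omega) = sum_{i < j} (∂f_j/∂x_i - ∂f_i/∂x_j) dx_i ∧ dx_j.
  coefficient of dx ∧ dy: ∂f_2/∂x - ∂f_1/∂y = ∂(3*x*y - y^2 - 2)/∂x - ∂(y^2 + 2)/∂y = y
Assembling: d(omega) = (y) dx ∧ dy.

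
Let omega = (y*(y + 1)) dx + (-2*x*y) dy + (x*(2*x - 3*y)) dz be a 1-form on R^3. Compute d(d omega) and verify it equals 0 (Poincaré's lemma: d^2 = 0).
d(d omega) = 0

Step 1: d omega = sum_{i<j} (∂f_j/∂x_i - ∂f_i/∂x_j) dx_i ∧ dx_j:
  coeff of dx ∧ dy: -4*y - 1
  coeff of dx ∧ dz: 4*x - 3*y
  coeff of dy ∧ dz: -3*x
Step 2: Apply d again to each 2-form coefficient. The only possible 3-form in R^3 is dx ∧ dy ∧ dz, with coefficient
  ∂(coeff of dy∧dz)/∂x - ∂(coeff of dx∧dz)/∂y + ∂(coeff of dx∧dy)/∂z
  = ∂/∂x (-3*x) - ∂/∂y (4*x - 3*y) + ∂/∂z (-4*y - 1).
Each of these terms simplifies to sums of mixed partials that cancel in pairs. The result is 0 (by equality of mixed partials for smooth functions — Schwarz / Clairaut).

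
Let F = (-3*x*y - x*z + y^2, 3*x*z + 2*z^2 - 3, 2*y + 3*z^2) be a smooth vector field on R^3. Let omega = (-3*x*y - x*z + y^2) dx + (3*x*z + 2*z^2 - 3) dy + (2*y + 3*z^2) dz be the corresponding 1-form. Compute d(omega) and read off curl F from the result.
d(omega) = (-3*x - 4*z + 2) dy ∧ dz + (-x) dz ∧ dx + (3*x - 2*y + 3*z) dx ∧ dy; curl F = (-3*x - 4*z + 2, -x, 3*x - 2*y + 3*z)

d omega = sum_{i<j} (∂f_j/∂x_i - ∂f_i/∂x_j) dx_i ∧ dx_j. Under the identification (dy ∧ dz, dz ∧ dx, dx ∧ dy) ↔ (e_x, e_y, e_z), the coefficients are exactly the components of curl F. Compute:
  ∂R/∂y - ∂Q/∂z = (2) - (3*x + 4*z) = -3*x - 4*z + 2
  ∂P/∂z - ∂R/∂x = (-x) - (0) = -x
  ∂Q/∂x - ∂P/∂y = (3*z) - (-3*x + 2*y) = 3*x - 2*y + 3*z.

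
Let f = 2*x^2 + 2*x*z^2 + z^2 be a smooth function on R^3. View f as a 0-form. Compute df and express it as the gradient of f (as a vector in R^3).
df = (4*x + 2*z^2) dx + (0) dy + (2*z*(2*x + 1)) dz; grad f = (4*x + 2*z^2, 0, 2*z*(2*x + 1))

For a 0-form f, d f = (∂f/∂x) dx + (∂f/∂y) dy + (∂f/∂z) dz. The components of the vector representation are exactly the entries of grad f in Cartesian coordinates:
  ∂f/∂x = 4*x + 2*z^2
  ∂f/∂y = 0
  ∂f/∂z = 2*z*(2*x + 1).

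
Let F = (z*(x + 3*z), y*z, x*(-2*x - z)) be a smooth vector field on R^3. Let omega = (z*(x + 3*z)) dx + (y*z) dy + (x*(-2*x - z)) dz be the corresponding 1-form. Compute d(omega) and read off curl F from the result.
d(omega) = (-y) dy ∧ dz + (5*x + 7*z) dz ∧ dx + (0) dx ∧ dy; curl F = (-y, 5*x + 7*z, 0)

d omega = sum_{i<j} (∂f_j/∂x_i - ∂f_i/∂x_j) dx_i ∧ dx_j. Under the identification (dy ∧ dz, dz ∧ dx, dx ∧ dy) ↔ (e_x, e_y, e_z), the coefficients are exactly the components of curl F. Compute:
  ∂R/∂y - ∂Q/∂z = (0) - (y) = -y
  ∂P/∂z - ∂R/∂x = (x + 6*z) - (-4*x - z) = 5*x + 7*z
  ∂Q/∂x - ∂P/∂y = (0) - (0) = 0.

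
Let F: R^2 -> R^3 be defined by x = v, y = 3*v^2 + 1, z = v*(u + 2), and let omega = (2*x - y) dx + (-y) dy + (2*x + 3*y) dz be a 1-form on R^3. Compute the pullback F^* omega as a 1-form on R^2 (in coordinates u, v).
F^* omega = (v*(9*v^2 + 2*v + 3)) du + (9*u*v^2 + 2*u*v + 3*u - 18*v^3 + 15*v^2 + 5) dv

Using F^*(f dg) = (f ∘ F) d(g ∘ F), substitute each coordinate x_i by F_i(u, v) in f_i, and replace dx_i by d F_i = (∂F_i/∂u) du + (∂F_i/∂v) dv.
  For the x component: f_1(F) = -3*v^2 + 2*v - 1; d F_1 = (0) du + (1) dv
  For the y component: f_2(F) = -3*v^2 - 1; d F_2 = (0) du + (6*v) dv
  For the z component: f_3(F) = 9*v^2 + 2*v + 3; d F_3 = (v) du + (u + 2) dv
Combining and collecting du, dv coefficients:
  coeff of du: v*(9*v^2 + 2*v + 3)
  coeff of dv: 9*u*v^2 + 2*u*v + 3*u - 18*v^3 + 15*v^2 + 5
F^* omega = (v*(9*v^2 + 2*v + 3)) du + (9*u*v^2 + 2*u*v + 3*u - 18*v^3 + 15*v^2 + 5) dv.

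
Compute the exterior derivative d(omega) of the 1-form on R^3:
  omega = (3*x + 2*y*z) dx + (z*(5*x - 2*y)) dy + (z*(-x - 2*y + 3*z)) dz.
d(omega) = (3*z) dx ∧ dy + (-2*y - z) dx ∧ dz + (-5*x + 2*y - 2*z) dy ∧ dz

For a 1-form omega = sum_i f_i dx_i, the exterior derivative is
  d(omega) = sum_{i < j} (∂f_j/∂x_i - ∂f_i/∂x_j) dx_i ∧ dx_j.
  coefficient of dx ∧ dy: ∂f_2/∂x - ∂f_1/∂y = ∂(z*(5*x - 2*y))/∂x - ∂(3*x + 2*y*z)/∂y = 3*z
  coefficient of dx ∧ dz: ∂f_3/∂x - ∂f_1/∂z = ∂(z*(-x - 2*y + 3*z))/∂x - ∂(3*x + 2*y*z)/∂z = -2*y - z
  coefficient of dy ∧ dz: ∂f_3/∂y - ∂f_2/∂z = ∂(z*(-x - 2*y + 3*z))/∂y - ∂(z*(5*x - 2*y))/∂z = -5*x + 2*y - 2*z
Assembling: d(omega) = (3*z) dx ∧ dy + (-2*y - z) dx ∧ dz + (-5*x + 2*y - 2*z) dy ∧ dz.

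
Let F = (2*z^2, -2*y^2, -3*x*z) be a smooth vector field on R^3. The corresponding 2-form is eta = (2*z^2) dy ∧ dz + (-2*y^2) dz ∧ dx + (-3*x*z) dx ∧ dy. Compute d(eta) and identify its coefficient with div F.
d(eta) = (-3*x - 4*y) dx ∧ dy ∧ dz; div F = -3*x - 4*y

For a 2-form in R^3 of the form above, applying d gives a 3-form with coefficient ∂P/∂x + ∂Q/∂y + ∂R/∂z:
  ∂P/∂x = 0
  ∂Q/∂y = -4*y
  ∂R/∂z = -3*x
Sum = -3*x - 4*y, which is exactly div F.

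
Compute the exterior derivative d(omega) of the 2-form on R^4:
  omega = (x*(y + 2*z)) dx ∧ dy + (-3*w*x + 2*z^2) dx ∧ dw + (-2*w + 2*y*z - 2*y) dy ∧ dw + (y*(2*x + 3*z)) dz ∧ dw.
d(omega) = (2*x) dx ∧ dy ∧ dz + (2*y - 4*z) dx ∧ dz ∧ dw + (2*x - 2*y + 3*z) dy ∧ dz ∧ dw

For a 2-form omega = sum_{i<j} g_{ij} dx_i ∧ dx_j, the exterior derivative is
  d(omega) = sum_{i<j} d(g_{ij}) ∧ dx_i ∧ dx_j = sum_{i<j, k} (∂g_{ij}/∂x_k) dx_k ∧ dx_i ∧ dx_j.
Expand each term, using dx_k ∧ dx_i ∧ dx_j = sgn(permutation) dx_{(a)} ∧ dx_{(b)} ∧ dx_{(c)} with (a < b < c) sorted:
  d(x*(y + 2*z)) includes (∂/∂z)(x*(y + 2*z)) dz = (2*x) dz, which multiplied by dx ∧ dy gives (2*x) dx ∧ dy ∧ dz
  d(-3*w*x + 2*z^2) includes (∂/∂z)(-3*w*x + 2*z^2) dz = (4*z) dz, which multiplied by dx ∧ dw gives (-4*z) dx ∧ dz ∧ dw
  d(-2*w + 2*y*z - 2*y) includes (∂/∂z)(-2*w + 2*y*z - 2*y) dz = (2*y) dz, which multiplied by dy ∧ dw gives (-2*y) dy ∧ dz ∧ dw
  d(y*(2*x + 3*z)) includes (∂/∂x)(y*(2*x + 3*z)) dx = (2*y) dx, which multiplied by dz ∧ dw gives (2*y) dx ∧ dz ∧ dw
  d(y*(2*x + 3*z)) includes (∂/∂y)(y*(2*x + 3*z)) dy = (2*x + 3*z) dy, which multiplied by dz ∧ dw gives (2*x + 3*z) dy ∧ dz ∧ dw
Collecting like 3-forms: d(omega) = (2*x) dx ∧ dy ∧ dz + (2*y - 4*z) dx ∧ dz ∧ dw + (2*x - 2*y + 3*z) dy ∧ dz ∧ dw.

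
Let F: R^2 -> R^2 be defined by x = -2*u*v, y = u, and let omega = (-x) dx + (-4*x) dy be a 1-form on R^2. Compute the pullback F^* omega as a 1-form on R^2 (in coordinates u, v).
F^* omega = (4*u*v*(2 - v)) du + (-4*u^2*v) dv

Using F^*(f dg) = (f ∘ F) d(g ∘ F), substitute each coordinate x_i by F_i(u, v) in f_i, and replace dx_i by d F_i = (∂F_i/∂u) du + (∂F_i/∂v) dv.
  For the x component: f_1(F) = 2*u*v; d F_1 = (-2*v) du + (-2*u) dv
  For the y component: f_2(F) = 8*u*v; d F_2 = (1) du + (0) dv
Combining and collecting du, dv coefficients:
  coeff of du: 4*u*v*(2 - v)
  coeff of dv: -4*u^2*v
F^* omega = (4*u*v*(2 - v)) du + (-4*u^2*v) dv.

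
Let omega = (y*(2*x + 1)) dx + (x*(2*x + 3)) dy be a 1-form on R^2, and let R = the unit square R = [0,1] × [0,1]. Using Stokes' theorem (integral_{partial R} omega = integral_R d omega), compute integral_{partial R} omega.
integral_(partial R) omega = 3

Stokes: integral_partial_R omega = integral_R d omega with d omega = (∂Q/∂x - ∂P/∂y) dx ∧ dy.
  ∂Q/∂x = 4*x + 3
  ∂P/∂y = 2*x + 1
  integrand = ∂Q/∂x - ∂P/∂y = 2*x + 2.
Integrating over R: integral_0^1 integral_0^1 (2*x + 2) dx dy = 3.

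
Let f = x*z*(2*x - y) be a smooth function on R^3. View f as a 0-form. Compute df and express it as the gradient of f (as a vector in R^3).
df = (z*(4*x - y)) dx + (-x*z) dy + (x*(2*x - y)) dz; grad f = (z*(4*x - y), -x*z, x*(2*x - y))

For a 0-form f, d f = (∂f/∂x) dx + (∂f/∂y) dy + (∂f/∂z) dz. The components of the vector representation are exactly the entries of grad f in Cartesian coordinates:
  ∂f/∂x = z*(4*x - y)
  ∂f/∂y = -x*z
  ∂f/∂z = x*(2*x - y).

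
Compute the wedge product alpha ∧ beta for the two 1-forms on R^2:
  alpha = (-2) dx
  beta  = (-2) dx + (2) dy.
alpha ∧ beta = (-4) dx ∧ dy

Distribute the wedge, using dx_i ∧ dx_j = -dx_j ∧ dx_i and dx_i ∧ dx_i = 0. For each pair (i, j) with i < j, the coefficient of dx_i ∧ dx_j in alpha ∧ beta is (alpha_i * beta_j - alpha_j * beta_i). Collecting: alpha ∧ beta = (-4) dx ∧ dy.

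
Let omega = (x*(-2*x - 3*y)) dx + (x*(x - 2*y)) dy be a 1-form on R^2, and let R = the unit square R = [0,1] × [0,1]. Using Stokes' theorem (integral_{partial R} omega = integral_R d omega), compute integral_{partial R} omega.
integral_(partial R) omega = 3/2

Stokes: integral_partial_R omega = integral_R d omega with d omega = (∂Q/∂x - ∂P/∂y) dx ∧ dy.
  ∂Q/∂x = 2*x - 2*y
  ∂P/∂y = -3*x
  integrand = ∂Q/∂x - ∂P/∂y = 5*x - 2*y.
Integrating over R: integral_0^1 integral_0^1 (5*x - 2*y) dx dy = 3/2.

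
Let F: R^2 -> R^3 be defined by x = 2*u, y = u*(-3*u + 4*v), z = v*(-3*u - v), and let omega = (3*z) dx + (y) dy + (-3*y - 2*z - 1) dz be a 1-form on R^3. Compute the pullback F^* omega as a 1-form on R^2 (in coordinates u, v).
F^* omega = (18*u^3 - 63*u^2*v + 34*u*v^2 - 18*u*v - 6*v^3 - 6*v^2 + 3*v) du + (-39*u^3 + 16*u^2*v + 6*u*v^2 + 3*u - 4*v^3 + 2*v) dv

Using F^*(f dg) = (f ∘ F) d(g ∘ F), substitute each coordinate x_i by F_i(u, v) in f_i, and replace dx_i by d F_i = (∂F_i/∂u) du + (∂F_i/∂v) dv.
  For the x component: f_1(F) = 3*v*(-3*u - v); d F_1 = (2) du + (0) dv
  For the y component: f_2(F) = u*(-3*u + 4*v); d F_2 = (-6*u + 4*v) du + (4*u) dv
  For the z component: f_3(F) = 9*u^2 - 6*u*v + 2*v^2 - 1; d F_3 = (-3*v) du + (-3*u - 2*v) dv
Combining and collecting du, dv coefficients:
  coeff of du: 18*u^3 - 63*u^2*v + 34*u*v^2 - 18*u*v - 6*v^3 - 6*v^2 + 3*v
  coeff of dv: -39*u^3 + 16*u^2*v + 6*u*v^2 + 3*u - 4*v^3 + 2*v
F^* omega = (18*u^3 - 63*u^2*v + 34*u*v^2 - 18*u*v - 6*v^3 - 6*v^2 + 3*v) du + (-39*u^3 + 16*u^2*v + 6*u*v^2 + 3*u - 4*v^3 + 2*v) dv.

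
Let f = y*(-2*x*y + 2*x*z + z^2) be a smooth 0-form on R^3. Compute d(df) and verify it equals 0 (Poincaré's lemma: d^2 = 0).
d(df) = 0

Step 1: df = sum_i (∂f/∂x_i) dx_i = (2*y*(-y + z)) dx + (-4*x*y + 2*x*z + z^2) dy + (2*y*(x + z)) dz.
Step 2: Apply d again. Using the 1-form formula, the coefficient of dx ∧ dy in d(df) is ∂^2 f/∂x ∂y - ∂^2 f/∂y ∂x = (-4*y + 2*z) - (-4*y + 2*z) = 0 (equality of mixed partials for smooth f).
Similarly for dx ∧ dz and dy ∧ dz — all coefficients vanish. So d(df) = 0.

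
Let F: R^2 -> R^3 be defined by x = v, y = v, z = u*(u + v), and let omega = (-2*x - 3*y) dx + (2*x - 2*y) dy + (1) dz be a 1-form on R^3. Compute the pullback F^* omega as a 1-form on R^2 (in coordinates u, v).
F^* omega = (2*u + v) du + (u - 5*v) dv

Using F^*(f dg) = (f ∘ F) d(g ∘ F), substitute each coordinate x_i by F_i(u, v) in f_i, and replace dx_i by d F_i = (∂F_i/∂u) du + (∂F_i/∂v) dv.
  For the x component: f_1(F) = -5*v; d F_1 = (0) du + (1) dv
  For the y component: f_2(F) = 0; d F_2 = (0) du + (1) dv
  For the z component: f_3(F) = 1; d F_3 = (2*u + v) du + (u) dv
Combining and collecting du, dv coefficients:
  coeff of du: 2*u + v
  coeff of dv: u - 5*v
F^* omega = (2*u + v) du + (u - 5*v) dv.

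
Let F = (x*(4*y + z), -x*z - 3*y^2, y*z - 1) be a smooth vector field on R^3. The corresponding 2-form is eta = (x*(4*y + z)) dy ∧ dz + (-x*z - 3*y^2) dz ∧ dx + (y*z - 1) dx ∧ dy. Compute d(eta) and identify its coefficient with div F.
d(eta) = (-y + z) dx ∧ dy ∧ dz; div F = -y + z

For a 2-form in R^3 of the form above, applying d gives a 3-form with coefficient ∂P/∂x + ∂Q/∂y + ∂R/∂z:
  ∂P/∂x = 4*y + z
  ∂Q/∂y = -6*y
  ∂R/∂z = y
Sum = -y + z, which is exactly div F.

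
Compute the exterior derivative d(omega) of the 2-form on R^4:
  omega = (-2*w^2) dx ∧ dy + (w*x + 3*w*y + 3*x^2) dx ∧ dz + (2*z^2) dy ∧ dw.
d(omega) = (-4*w) dx ∧ dy ∧ dw + (-3*w) dx ∧ dy ∧ dz + (x + 3*y) dx ∧ dz ∧ dw + (-4*z) dy ∧ dz ∧ dw

For a 2-form omega = sum_{i<j} g_{ij} dx_i ∧ dx_j, the exterior derivative is
  d(omega) = sum_{i<j} d(g_{ij}) ∧ dx_i ∧ dx_j = sum_{i<j, k} (∂g_{ij}/∂x_k) dx_k ∧ dx_i ∧ dx_j.
Expand each term, using dx_k ∧ dx_i ∧ dx_j = sgn(permutation) dx_{(a)} ∧ dx_{(b)} ∧ dx_{(c)} with (a < b < c) sorted:
  d(-2*w^2) includes (∂/∂w)(-2*w^2) dw = (-4*w) dw, which multiplied by dx ∧ dy gives (-4*w) dx ∧ dy ∧ dw
  d(w*x + 3*w*y + 3*x^2) includes (∂/∂y)(w*x + 3*w*y + 3*x^2) dy = (3*w) dy, which multiplied by dx ∧ dz gives (-3*w) dx ∧ dy ∧ dz
  d(w*x + 3*w*y + 3*x^2) includes (∂/∂w)(w*x + 3*w*y + 3*x^2) dw = (x + 3*y) dw, which multiplied by dx ∧ dz gives (x + 3*y) dx ∧ dz ∧ dw
  d(2*z^2) includes (∂/∂z)(2*z^2) dz = (4*z) dz, which multiplied by dy ∧ dw gives (-4*z) dy ∧ dz ∧ dw
Collecting like 3-forms: d(omega) = (-4*w) dx ∧ dy ∧ dw + (-3*w) dx ∧ dy ∧ dz + (x + 3*y) dx ∧ dz ∧ dw + (-4*z) dy ∧ dz ∧ dw.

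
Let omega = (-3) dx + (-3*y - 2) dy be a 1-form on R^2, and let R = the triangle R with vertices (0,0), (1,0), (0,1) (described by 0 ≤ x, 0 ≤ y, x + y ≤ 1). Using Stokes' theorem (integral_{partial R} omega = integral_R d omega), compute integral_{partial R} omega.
integral_(partial R) omega = 0

Stokes: integral_partial_R omega = integral_R d omega with d omega = (∂Q/∂x - ∂P/∂y) dx ∧ dy.
  ∂Q/∂x = 0
  ∂P/∂y = 0
  integrand = ∂Q/∂x - ∂P/∂y = 0.
Integrating over R: integral_0^1 integral_0^{1-x} (0) dy dx = 0.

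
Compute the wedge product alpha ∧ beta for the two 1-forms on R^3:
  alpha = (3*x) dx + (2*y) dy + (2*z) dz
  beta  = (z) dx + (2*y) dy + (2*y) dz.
alpha ∧ beta = (2*y*(3*x - z)) dx ∧ dy + (6*x*y - 2*z^2) dx ∧ dz + (4*y*(y - z)) dy ∧ dz

Distribute the wedge, using dx_i ∧ dx_j = -dx_j ∧ dx_i and dx_i ∧ dx_i = 0. For each pair (i, j) with i < j, the coefficient of dx_i ∧ dx_j in alpha ∧ beta is (alpha_i * beta_j - alpha_j * beta_i). Collecting: alpha ∧ beta = (2*y*(3*x - z)) dx ∧ dy + (6*x*y - 2*z^2) dx ∧ dz + (4*y*(y - z)) dy ∧ dz.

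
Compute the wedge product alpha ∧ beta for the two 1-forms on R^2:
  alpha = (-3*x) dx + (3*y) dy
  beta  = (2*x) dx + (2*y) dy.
alpha ∧ beta = (-12*x*y) dx ∧ dy

Distribute the wedge, using dx_i ∧ dx_j = -dx_j ∧ dx_i and dx_i ∧ dx_i = 0. For each pair (i, j) with i < j, the coefficient of dx_i ∧ dx_j in alpha ∧ beta is (alpha_i * beta_j - alpha_j * beta_i). Collecting: alpha ∧ beta = (-12*x*y) dx ∧ dy.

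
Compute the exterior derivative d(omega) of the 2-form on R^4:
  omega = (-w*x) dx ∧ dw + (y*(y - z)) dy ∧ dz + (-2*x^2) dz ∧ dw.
d(omega) = (-4*x) dx ∧ dz ∧ dw

For a 2-form omega = sum_{i<j} g_{ij} dx_i ∧ dx_j, the exterior derivative is
  d(omega) = sum_{i<j} d(g_{ij}) ∧ dx_i ∧ dx_j = sum_{i<j, k} (∂g_{ij}/∂x_k) dx_k ∧ dx_i ∧ dx_j.
Expand each term, using dx_k ∧ dx_i ∧ dx_j = sgn(permutation) dx_{(a)} ∧ dx_{(b)} ∧ dx_{(c)} with (a < b < c) sorted:
  d(-2*x^2) includes (∂/∂x)(-2*x^2) dx = (-4*x) dx, which multiplied by dz ∧ dw gives (-4*x) dx ∧ dz ∧ dw
Collecting like 3-forms: d(omega) = (-4*x) dx ∧ dz ∧ dw.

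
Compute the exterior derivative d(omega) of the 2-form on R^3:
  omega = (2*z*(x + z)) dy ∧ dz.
d(omega) = (2*z) dx ∧ dy ∧ dz

For a 2-form omega = sum_{i<j} g_{ij} dx_i ∧ dx_j, the exterior derivative is
  d(omega) = sum_{i<j} d(g_{ij}) ∧ dx_i ∧ dx_j = sum_{i<j, k} (∂g_{ij}/∂x_k) dx_k ∧ dx_i ∧ dx_j.
Expand each term, using dx_k ∧ dx_i ∧ dx_j = sgn(permutation) dx_{(a)} ∧ dx_{(b)} ∧ dx_{(c)} with (a < b < c) sorted:
  d(2*z*(x + z)) includes (∂/∂x)(2*z*(x + z)) dx = (2*z) dx, which multiplied by dy ∧ dz gives (2*z) dx ∧ dy ∧ dz
Collecting like 3-forms: d(omega) = (2*z) dx ∧ dy ∧ dz.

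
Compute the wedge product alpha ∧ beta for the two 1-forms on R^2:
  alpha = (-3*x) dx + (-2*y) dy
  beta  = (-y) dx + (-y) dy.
alpha ∧ beta = (y*(3*x - 2*y)) dx ∧ dy

Distribute the wedge, using dx_i ∧ dx_j = -dx_j ∧ dx_i and dx_i ∧ dx_i = 0. For each pair (i, j) with i < j, the coefficient of dx_i ∧ dx_j in alpha ∧ beta is (alpha_i * beta_j - alpha_j * beta_i). Collecting: alpha ∧ beta = (y*(3*x - 2*y)) dx ∧ dy.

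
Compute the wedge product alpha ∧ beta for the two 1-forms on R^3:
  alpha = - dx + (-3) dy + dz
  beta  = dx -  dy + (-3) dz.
alpha ∧ beta = (4) dx ∧ dy + (2) dx ∧ dz + (10) dy ∧ dz

Distribute the wedge, using dx_i ∧ dx_j = -dx_j ∧ dx_i and dx_i ∧ dx_i = 0. For each pair (i, j) with i < j, the coefficient of dx_i ∧ dx_j in alpha ∧ beta is (alpha_i * beta_j - alpha_j * beta_i). Collecting: alpha ∧ beta = (4) dx ∧ dy + (2) dx ∧ dz + (10) dy ∧ dz.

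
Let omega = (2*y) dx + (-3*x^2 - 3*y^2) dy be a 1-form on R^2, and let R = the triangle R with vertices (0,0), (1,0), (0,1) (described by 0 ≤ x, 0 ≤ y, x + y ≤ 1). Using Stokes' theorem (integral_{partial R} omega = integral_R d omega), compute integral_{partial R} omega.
integral_(partial R) omega = -2

Stokes: integral_partial_R omega = integral_R d omega with d omega = (∂Q/∂x - ∂P/∂y) dx ∧ dy.
  ∂Q/∂x = -6*x
  ∂P/∂y = 2
  integrand = ∂Q/∂x - ∂P/∂y = -6*x - 2.
Integrating over R: integral_0^1 integral_0^{1-x} (-6*x - 2) dy dx = -2.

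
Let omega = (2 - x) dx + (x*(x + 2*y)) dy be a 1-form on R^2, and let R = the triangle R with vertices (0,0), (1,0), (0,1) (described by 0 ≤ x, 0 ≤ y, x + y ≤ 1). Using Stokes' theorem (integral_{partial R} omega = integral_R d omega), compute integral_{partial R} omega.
integral_(partial R) omega = 2/3

Stokes: integral_partial_R omega = integral_R d omega with d omega = (∂Q/∂x - ∂P/∂y) dx ∧ dy.
  ∂Q/∂x = 2*x + 2*y
  ∂P/∂y = 0
  integrand = ∂Q/∂x - ∂P/∂y = 2*x + 2*y.
Integrating over R: integral_0^1 integral_0^{1-x} (2*x + 2*y) dy dx = 2/3.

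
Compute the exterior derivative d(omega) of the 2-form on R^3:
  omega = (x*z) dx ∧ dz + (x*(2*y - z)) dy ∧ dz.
d(omega) = (2*y - z) dx ∧ dy ∧ dz

For a 2-form omega = sum_{i<j} g_{ij} dx_i ∧ dx_j, the exterior derivative is
  d(omega) = sum_{i<j} d(g_{ij}) ∧ dx_i ∧ dx_j = sum_{i<j, k} (∂g_{ij}/∂x_k) dx_k ∧ dx_i ∧ dx_j.
Expand each term, using dx_k ∧ dx_i ∧ dx_j = sgn(permutation) dx_{(a)} ∧ dx_{(b)} ∧ dx_{(c)} with (a < b < c) sorted:
  d(x*(2*y - z)) includes (∂/∂x)(x*(2*y - z)) dx = (2*y - z) dx, which multiplied by dy ∧ dz gives (2*y - z) dx ∧ dy ∧ dz
Collecting like 3-forms: d(omega) = (2*y - z) dx ∧ dy ∧ dz.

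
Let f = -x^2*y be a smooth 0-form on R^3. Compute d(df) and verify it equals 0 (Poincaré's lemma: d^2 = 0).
d(df) = 0

Step 1: df = sum_i (∂f/∂x_i) dx_i = (-2*x*y) dx + (-x^2) dy + (0) dz.
Step 2: Apply d again. Using the 1-form formula, the coefficient of dx ∧ dy in d(df) is ∂^2 f/∂x ∂y - ∂^2 f/∂y ∂x = (-2*x) - (-2*x) = 0 (equality of mixed partials for smooth f).
Similarly for dx ∧ dz and dy ∧ dz — all coefficients vanish. So d(df) = 0.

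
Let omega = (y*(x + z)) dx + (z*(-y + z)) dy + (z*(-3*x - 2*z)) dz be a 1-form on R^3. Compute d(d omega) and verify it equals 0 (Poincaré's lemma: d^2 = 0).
d(d omega) = 0

Step 1: d omega = sum_{i<j} (∂f_j/∂x_i - ∂f_i/∂x_j) dx_i ∧ dx_j:
  coeff of dx ∧ dy: -x - z
  coeff of dx ∧ dz: -y - 3*z
  coeff of dy ∧ dz: y - 2*z
Step 2: Apply d again to each 2-form coefficient. The only possible 3-form in R^3 is dx ∧ dy ∧ dz, with coefficient
  ∂(coeff of dy∧dz)/∂x - ∂(coeff of dx∧dz)/∂y + ∂(coeff of dx∧dy)/∂z
  = ∂/∂x (y - 2*z) - ∂/∂y (-y - 3*z) + ∂/∂z (-x - z).
Each of these terms simplifies to sums of mixed partials that cancel in pairs. The result is 0 (by equality of mixed partials for smooth functions — Schwarz / Clairaut).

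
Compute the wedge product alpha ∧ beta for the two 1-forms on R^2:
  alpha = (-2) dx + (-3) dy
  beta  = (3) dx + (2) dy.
alpha ∧ beta = (5) dx ∧ dy

Distribute the wedge, using dx_i ∧ dx_j = -dx_j ∧ dx_i and dx_i ∧ dx_i = 0. For each pair (i, j) with i < j, the coefficient of dx_i ∧ dx_j in alpha ∧ beta is (alpha_i * beta_j - alpha_j * beta_i). Collecting: alpha ∧ beta = (5) dx ∧ dy.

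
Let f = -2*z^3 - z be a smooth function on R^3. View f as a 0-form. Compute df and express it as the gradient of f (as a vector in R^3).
df = (0) dx + (0) dy + (-6*z^2 - 1) dz; grad f = (0, 0, -6*z^2 - 1)

For a 0-form f, d f = (∂f/∂x) dx + (∂f/∂y) dy + (∂f/∂z) dz. The components of the vector representation are exactly the entries of grad f in Cartesian coordinates:
  ∂f/∂x = 0
  ∂f/∂y = 0
  ∂f/∂z = -6*z^2 - 1.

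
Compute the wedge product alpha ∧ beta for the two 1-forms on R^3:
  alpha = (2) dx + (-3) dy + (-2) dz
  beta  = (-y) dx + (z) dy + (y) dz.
alpha ∧ beta = (-3*y + 2*z) dx ∧ dy + (-3*y + 2*z) dy ∧ dz

Distribute the wedge, using dx_i ∧ dx_j = -dx_j ∧ dx_i and dx_i ∧ dx_i = 0. For each pair (i, j) with i < j, the coefficient of dx_i ∧ dx_j in alpha ∧ beta is (alpha_i * beta_j - alpha_j * beta_i). Collecting: alpha ∧ beta = (-3*y + 2*z) dx ∧ dy + (-3*y + 2*z) dy ∧ dz.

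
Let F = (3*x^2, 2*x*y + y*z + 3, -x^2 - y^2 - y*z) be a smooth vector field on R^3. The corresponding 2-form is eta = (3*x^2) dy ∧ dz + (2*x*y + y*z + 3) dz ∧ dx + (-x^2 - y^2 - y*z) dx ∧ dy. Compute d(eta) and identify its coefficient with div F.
d(eta) = (8*x - y + z) dx ∧ dy ∧ dz; div F = 8*x - y + z

For a 2-form in R^3 of the form above, applying d gives a 3-form with coefficient ∂P/∂x + ∂Q/∂y + ∂R/∂z:
  ∂P/∂x = 6*x
  ∂Q/∂y = 2*x + z
  ∂R/∂z = -y
Sum = 8*x - y + z, which is exactly div F.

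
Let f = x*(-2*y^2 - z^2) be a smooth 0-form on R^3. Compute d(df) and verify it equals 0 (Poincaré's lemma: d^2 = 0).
d(df) = 0

Step 1: df = sum_i (∂f/∂x_i) dx_i = (-2*y^2 - z^2) dx + (-4*x*y) dy + (-2*x*z) dz.
Step 2: Apply d again. Using the 1-form formula, the coefficient of dx ∧ dy in d(df) is ∂^2 f/∂x ∂y - ∂^2 f/∂y ∂x = (-4*y) - (-4*y) = 0 (equality of mixed partials for smooth f).
Similarly for dx ∧ dz and dy ∧ dz — all coefficients vanish. So d(df) = 0.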